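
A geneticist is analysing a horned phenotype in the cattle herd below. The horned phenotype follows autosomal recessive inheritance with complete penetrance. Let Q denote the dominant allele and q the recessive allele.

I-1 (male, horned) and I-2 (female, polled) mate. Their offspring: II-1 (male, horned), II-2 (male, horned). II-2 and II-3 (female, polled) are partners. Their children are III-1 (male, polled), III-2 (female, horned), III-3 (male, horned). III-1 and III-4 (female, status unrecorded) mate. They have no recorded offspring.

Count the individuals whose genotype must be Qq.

Obligate heterozygotes: I-2 is polled so carries Q and passed q to II-1 (qq), so I-2 is Qq; II-3 is polled so carries Q and passed q to III-2 (qq), so II-3 is Qq; III-1 is polled so carries Q and received q from II-2 (qq), so III-1 is Qq.
Every other individual is either homozygous by phenotype or has at least one consistent homozygous assignment, so the count is 3.

3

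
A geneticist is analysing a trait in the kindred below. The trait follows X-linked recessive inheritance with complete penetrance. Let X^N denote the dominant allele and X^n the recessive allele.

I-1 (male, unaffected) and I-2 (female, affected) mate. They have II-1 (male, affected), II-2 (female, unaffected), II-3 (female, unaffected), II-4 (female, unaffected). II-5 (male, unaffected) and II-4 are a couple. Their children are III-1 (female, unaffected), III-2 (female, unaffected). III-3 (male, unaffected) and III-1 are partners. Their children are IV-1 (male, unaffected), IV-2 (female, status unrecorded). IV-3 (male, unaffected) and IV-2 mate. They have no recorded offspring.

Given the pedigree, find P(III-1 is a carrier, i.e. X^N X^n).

II-5 is unaffected, so II-5 is X^N Y.
II-4 is unaffected so carries N and received n from I-2 (X^n X^n), so II-4 is X^N X^n.
Their cross gives offspring ratios 1/2 X^N X^N : 1/2 X^N X^n. Conditioning on III-1 being unaffected, P(X^N X^n) = 1/2 / 1 = 1/2 before taking III-1's own offspring into account.
III-3 is unaffected, so III-3 is X^N Y.
Now use III-1's offspring. Probability of each recorded status — unaffected son IV-1: 1/2 if III-1 is X^N X^n, 1 if X^N X^N. (IV-2: equally likely either way, so uninformative.)
Bayes: P(X^N X^n) = 1/2·1/2 / (1/2·1/2 + 1/2·1) = 1/3.

1/3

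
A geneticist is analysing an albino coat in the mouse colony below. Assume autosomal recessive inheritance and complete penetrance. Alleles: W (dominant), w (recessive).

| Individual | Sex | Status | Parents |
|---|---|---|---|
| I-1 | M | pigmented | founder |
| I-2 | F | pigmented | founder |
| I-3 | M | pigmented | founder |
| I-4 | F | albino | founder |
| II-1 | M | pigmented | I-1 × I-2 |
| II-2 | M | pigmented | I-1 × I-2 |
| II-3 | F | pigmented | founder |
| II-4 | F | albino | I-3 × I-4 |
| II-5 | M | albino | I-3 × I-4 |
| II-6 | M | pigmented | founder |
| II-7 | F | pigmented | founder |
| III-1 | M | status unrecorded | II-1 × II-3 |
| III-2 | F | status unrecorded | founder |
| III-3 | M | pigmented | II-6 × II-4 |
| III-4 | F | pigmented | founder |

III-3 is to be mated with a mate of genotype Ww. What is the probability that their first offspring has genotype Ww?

1/2

III-3 is pigmented so carries W and received w from II-4 (ww), so III-3 is Ww.
The cross gives 1/4 WW : 1/2 Ww : 1/4 ww, so P(offspring has genotype Ww) = 1/2.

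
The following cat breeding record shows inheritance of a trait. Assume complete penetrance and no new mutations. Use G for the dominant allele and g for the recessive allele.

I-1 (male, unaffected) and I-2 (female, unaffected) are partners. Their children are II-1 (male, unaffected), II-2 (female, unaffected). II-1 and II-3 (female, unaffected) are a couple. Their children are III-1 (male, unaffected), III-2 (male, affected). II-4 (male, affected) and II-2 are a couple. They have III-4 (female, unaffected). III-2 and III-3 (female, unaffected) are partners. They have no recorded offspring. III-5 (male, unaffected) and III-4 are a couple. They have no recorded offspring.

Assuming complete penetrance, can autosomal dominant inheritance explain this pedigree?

Under autosomal dominant, III-2 (affected, male) cannot arise from II-1 (unaffected) × II-3 (unaffected).

No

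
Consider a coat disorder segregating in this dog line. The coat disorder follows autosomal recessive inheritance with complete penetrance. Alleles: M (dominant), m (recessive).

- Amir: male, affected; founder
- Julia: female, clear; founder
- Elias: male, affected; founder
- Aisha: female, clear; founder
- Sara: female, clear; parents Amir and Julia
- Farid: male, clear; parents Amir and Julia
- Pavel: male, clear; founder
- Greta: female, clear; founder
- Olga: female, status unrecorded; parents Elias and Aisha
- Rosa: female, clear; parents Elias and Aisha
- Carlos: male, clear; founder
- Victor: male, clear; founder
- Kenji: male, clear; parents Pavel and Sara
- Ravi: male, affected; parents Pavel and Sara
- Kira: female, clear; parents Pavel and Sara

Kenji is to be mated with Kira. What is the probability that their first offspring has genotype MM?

Pavel is clear so carries M and passed m to Ravi (mm), so Pavel is Mm.
Sara is clear so carries M and received m from Amir (mm), so Sara is Mm.
Kenji is a clear offspring of Pavel (Mm) × Sara (Mm), whose cross gives 1/4 MM : 1/2 Mm : 1/4 mm; conditioning on being clear, Kenji is MM with probability 1/3, Mm with probability 2/3.
Kira is a clear offspring of Pavel (Mm) × Sara (Mm), whose cross gives 1/4 MM : 1/2 Mm : 1/4 mm; conditioning on being clear, Kira is MM with probability 1/3, Mm with probability 2/3.
Summing over parental genotype combinations, P(offspring has genotype MM) = 1/9·1 + 2/9·1/2 + 2/9·1/2 + 4/9·1/4 = 4/9.

4/9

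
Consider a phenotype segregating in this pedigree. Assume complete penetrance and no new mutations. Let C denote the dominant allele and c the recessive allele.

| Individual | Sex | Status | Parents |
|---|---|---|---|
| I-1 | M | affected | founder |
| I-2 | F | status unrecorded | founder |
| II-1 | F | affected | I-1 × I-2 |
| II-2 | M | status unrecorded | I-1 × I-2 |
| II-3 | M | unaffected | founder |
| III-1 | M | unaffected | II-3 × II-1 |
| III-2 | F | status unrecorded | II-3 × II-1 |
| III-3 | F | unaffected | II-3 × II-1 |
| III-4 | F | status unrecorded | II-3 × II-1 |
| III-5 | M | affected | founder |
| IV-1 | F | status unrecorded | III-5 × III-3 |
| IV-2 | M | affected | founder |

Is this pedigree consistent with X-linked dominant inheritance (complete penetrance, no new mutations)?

A consistent assignment under X-linked dominant exists: I-1 X^C Y, I-2 X^C X^c, II-1 X^C X^c, II-2 X^C Y, II-3 X^c Y, III-1 X^c Y, III-2 X^C X^c, III-3 X^c X^c, III-4 X^C X^c, III-5 X^C Y, IV-1 X^C X^c, IV-2 X^C Y.
In this assignment every recorded phenotype matches its genotype and every non-founder's genotype is obtainable from its parents' genotypes, so the pedigree is consistent.

Yes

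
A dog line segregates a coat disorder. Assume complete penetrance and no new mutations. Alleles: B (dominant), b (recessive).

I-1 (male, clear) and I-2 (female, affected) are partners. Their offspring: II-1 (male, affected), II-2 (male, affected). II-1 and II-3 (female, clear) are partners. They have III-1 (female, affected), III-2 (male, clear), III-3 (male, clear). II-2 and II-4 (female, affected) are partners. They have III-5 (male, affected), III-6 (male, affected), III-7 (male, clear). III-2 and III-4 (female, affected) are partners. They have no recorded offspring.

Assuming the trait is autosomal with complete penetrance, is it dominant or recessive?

II-2 and II-4 are both affected yet have a clear child III-7. Under a recessive model two affected parents are homozygous and every child would be affected, so the trait cannot be recessive.

dominant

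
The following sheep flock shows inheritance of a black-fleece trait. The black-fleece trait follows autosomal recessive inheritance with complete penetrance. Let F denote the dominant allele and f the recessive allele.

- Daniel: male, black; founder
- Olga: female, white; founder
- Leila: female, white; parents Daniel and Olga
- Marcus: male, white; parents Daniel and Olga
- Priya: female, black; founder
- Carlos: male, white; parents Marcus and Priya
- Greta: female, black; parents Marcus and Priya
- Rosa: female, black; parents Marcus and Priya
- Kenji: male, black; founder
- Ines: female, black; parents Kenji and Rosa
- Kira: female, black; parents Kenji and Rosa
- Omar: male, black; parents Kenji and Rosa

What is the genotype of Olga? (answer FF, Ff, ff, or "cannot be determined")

cannot be determined

Olga's phenotype allows FF or Ff, and no parent or child forces a single allele at both positions; consistent genotype assignments exist with Olga as FF or Ff.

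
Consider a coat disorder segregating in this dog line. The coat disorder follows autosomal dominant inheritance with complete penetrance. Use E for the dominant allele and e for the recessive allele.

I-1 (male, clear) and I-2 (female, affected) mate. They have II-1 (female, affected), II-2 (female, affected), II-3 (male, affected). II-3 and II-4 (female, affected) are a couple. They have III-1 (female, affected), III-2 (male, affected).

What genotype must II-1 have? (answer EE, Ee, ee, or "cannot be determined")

Ee

From phenotype alone, II-1 is EE or Ee.
II-1 is affected so carries E and received e from I-1 (ee), so II-1 is Ee.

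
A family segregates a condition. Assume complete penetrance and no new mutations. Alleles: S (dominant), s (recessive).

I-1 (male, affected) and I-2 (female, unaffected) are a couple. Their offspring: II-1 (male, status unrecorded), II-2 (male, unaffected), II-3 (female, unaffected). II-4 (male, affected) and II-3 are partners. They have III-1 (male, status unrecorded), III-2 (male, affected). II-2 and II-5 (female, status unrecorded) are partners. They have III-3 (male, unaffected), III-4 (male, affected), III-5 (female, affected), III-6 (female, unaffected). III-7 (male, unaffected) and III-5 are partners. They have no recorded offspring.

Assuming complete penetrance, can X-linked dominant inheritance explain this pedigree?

Under X-linked dominant, II-3 (unaffected, female) cannot arise from I-1 (affected) × I-2 (unaffected).

No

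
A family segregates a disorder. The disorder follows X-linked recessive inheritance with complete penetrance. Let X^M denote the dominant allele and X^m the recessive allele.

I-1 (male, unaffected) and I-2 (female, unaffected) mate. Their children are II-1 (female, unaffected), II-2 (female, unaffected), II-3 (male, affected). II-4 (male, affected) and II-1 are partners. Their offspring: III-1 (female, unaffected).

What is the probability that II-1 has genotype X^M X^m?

I-1 is unaffected, so I-1 is X^M Y.
I-2 is unaffected so carries M and passed m to II-3 (X^m Y), so I-2 is X^M X^m.
Their cross gives offspring ratios 1/2 X^M X^M : 1/2 X^M X^m. Conditioning on II-1 being unaffected, P(X^M X^m) = 1/2 / 1 = 1/2 before taking II-1's own offspring into account.
II-4 is affected, so II-4 is X^m Y.
Now use II-1's offspring. Probability of each recorded status — unaffected daughter III-1: 1/2 if II-1 is X^M X^m, 1 if X^M X^M.
Bayes: P(X^M X^m) = 1/2·1/2 / (1/2·1/2 + 1/2·1) = 1/3.

1/3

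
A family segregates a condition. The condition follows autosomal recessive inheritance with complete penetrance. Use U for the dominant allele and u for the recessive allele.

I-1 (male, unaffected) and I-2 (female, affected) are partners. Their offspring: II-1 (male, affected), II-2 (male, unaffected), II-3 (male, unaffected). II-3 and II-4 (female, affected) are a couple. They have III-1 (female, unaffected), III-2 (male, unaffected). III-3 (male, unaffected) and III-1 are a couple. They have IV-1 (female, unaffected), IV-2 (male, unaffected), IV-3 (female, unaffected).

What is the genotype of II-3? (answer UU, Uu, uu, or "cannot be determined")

From phenotype alone, II-3 is UU or Uu.
II-3 is unaffected so carries U and received u from I-2 (uu), so II-3 is Uu.

Uu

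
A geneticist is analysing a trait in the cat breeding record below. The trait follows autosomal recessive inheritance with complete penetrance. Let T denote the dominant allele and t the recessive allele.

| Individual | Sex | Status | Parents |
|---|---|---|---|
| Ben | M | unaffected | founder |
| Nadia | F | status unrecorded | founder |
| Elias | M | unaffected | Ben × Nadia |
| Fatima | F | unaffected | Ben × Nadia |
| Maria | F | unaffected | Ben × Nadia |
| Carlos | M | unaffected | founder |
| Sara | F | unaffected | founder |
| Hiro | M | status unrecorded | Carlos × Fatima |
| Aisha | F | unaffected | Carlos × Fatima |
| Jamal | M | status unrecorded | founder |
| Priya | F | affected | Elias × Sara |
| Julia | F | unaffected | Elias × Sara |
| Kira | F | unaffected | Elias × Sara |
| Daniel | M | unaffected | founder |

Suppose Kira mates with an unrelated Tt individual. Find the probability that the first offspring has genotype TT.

1/3

Elias is unaffected so carries T and passed t to Priya (tt), so Elias is Tt.
Sara is unaffected so carries T and passed t to Priya (tt), so Sara is Tt.
Kira is an unaffected offspring of Elias (Tt) × Sara (Tt), whose cross gives 1/4 TT : 1/2 Tt : 1/4 tt; conditioning on being unaffected, Kira is TT with probability 1/3, Tt with probability 2/3.
Summing over parental genotype combinations, P(offspring has genotype TT) = 1/3·1/2 + 2/3·1/4 = 1/3.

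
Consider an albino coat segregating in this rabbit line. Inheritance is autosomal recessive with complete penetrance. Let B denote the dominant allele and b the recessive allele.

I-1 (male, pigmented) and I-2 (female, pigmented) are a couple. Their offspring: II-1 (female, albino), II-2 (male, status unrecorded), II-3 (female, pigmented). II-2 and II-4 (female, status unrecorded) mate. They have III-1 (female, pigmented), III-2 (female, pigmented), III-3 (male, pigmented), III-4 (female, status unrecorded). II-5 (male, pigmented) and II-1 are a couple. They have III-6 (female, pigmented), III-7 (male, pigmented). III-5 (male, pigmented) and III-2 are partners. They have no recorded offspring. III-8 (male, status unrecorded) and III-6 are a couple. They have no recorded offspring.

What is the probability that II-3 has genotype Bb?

2/3

I-1 is pigmented so carries B and passed b to II-1 (bb), so I-1 is Bb.
I-2 is pigmented so carries B and passed b to II-1 (bb), so I-2 is Bb.
Their cross gives offspring ratios 1/4 BB : 1/2 Bb : 1/4 bb. Conditioning on II-3 being pigmented, P(Bb) = 1/2 / 3/4 = 2/3.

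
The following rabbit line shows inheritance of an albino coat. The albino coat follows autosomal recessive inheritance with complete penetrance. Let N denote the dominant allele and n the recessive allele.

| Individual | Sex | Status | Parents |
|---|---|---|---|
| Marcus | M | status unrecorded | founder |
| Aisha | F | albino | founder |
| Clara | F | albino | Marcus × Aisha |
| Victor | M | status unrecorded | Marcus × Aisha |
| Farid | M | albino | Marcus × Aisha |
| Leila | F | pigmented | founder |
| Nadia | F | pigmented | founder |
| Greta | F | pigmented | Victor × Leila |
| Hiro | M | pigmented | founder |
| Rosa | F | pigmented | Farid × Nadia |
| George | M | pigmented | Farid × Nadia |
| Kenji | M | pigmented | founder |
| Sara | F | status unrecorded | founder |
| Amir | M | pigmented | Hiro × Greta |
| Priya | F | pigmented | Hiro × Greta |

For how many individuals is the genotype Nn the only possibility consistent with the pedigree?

Obligate heterozygotes: Rosa is pigmented so carries N and received n from Farid (nn), so Rosa is Nn; George is pigmented so carries N and received n from Farid (nn), so George is Nn.
Every other individual is either homozygous by phenotype or has at least one consistent homozygous assignment, so the count is 2.

2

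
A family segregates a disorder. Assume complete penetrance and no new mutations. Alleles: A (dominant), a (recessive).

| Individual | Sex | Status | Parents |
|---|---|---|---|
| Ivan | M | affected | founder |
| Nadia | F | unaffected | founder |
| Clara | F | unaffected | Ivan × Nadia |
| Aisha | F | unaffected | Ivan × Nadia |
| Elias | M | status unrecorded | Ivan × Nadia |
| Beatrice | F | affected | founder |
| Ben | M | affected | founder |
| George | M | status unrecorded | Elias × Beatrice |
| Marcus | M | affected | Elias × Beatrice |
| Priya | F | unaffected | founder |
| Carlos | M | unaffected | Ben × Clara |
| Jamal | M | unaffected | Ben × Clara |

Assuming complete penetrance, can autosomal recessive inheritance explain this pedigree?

Yes

A consistent assignment under autosomal recessive exists: Ivan aa, Nadia AA, Clara Aa, Aisha Aa, Elias Aa, Beatrice aa, Ben aa, George Aa, Marcus aa, Priya AA, Carlos Aa, Jamal Aa.
In this assignment every recorded phenotype matches its genotype and every non-founder's genotype is obtainable from its parents' genotypes, so the pedigree is consistent.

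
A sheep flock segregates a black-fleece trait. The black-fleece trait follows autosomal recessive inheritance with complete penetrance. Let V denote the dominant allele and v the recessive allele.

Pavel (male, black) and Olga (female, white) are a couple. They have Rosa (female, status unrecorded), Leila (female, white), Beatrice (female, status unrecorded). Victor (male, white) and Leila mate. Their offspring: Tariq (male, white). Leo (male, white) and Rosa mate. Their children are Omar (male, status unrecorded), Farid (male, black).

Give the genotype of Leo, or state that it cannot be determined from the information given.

From phenotype alone, Leo is VV or Vv.
Leo is white so carries V and passed v to Farid (vv), so Leo is Vv.

Vv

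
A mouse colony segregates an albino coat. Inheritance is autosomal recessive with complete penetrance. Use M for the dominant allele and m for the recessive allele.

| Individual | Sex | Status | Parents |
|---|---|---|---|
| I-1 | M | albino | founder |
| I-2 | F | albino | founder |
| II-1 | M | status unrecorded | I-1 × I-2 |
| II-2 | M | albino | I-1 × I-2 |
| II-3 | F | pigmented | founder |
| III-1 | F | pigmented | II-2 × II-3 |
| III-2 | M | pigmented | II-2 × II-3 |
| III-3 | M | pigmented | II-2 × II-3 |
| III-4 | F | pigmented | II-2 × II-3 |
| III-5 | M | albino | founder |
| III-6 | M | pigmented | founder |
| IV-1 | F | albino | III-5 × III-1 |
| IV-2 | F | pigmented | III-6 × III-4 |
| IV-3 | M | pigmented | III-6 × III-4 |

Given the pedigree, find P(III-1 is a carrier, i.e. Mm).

1

III-1 is pigmented so carries M and received m from II-2 (mm), so III-1 is Mm, giving P(Mm) = 1.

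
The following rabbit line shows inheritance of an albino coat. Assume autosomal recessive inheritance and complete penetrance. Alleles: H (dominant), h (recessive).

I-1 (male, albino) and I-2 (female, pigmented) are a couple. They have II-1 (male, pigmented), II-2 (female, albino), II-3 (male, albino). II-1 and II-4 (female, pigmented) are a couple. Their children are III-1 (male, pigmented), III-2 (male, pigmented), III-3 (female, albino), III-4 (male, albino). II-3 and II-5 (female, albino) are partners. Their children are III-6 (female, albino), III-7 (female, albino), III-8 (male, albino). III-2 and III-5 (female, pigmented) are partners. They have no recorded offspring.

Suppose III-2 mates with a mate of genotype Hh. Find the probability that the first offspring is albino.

II-1 is pigmented so carries H and received h from I-1 (hh), so II-1 is Hh.
II-4 is pigmented so carries H and passed h to III-3 (hh), so II-4 is Hh.
III-2 is a pigmented offspring of II-1 (Hh) × II-4 (Hh), whose cross gives 1/4 HH : 1/2 Hh : 1/4 hh; conditioning on being pigmented, III-2 is HH with probability 1/3, Hh with probability 2/3.
Summing over parental genotype combinations, P(offspring is albino) = 2/3·1/4 = 1/6.

1/6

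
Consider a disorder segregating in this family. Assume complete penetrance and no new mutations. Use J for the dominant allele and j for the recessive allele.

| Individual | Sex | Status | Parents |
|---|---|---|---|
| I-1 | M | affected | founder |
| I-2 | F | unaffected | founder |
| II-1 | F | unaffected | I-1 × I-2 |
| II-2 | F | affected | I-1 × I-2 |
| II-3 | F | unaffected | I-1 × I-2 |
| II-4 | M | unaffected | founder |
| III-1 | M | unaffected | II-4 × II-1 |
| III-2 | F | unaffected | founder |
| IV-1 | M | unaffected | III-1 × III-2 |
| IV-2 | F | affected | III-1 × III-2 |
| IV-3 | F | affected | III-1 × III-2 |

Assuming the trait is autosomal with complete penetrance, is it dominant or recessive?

III-1 and III-2 are both unaffected yet have an affected child IV-2. Under dominance, an affected child requires at least one affected parent, so the trait cannot be dominant.

recessive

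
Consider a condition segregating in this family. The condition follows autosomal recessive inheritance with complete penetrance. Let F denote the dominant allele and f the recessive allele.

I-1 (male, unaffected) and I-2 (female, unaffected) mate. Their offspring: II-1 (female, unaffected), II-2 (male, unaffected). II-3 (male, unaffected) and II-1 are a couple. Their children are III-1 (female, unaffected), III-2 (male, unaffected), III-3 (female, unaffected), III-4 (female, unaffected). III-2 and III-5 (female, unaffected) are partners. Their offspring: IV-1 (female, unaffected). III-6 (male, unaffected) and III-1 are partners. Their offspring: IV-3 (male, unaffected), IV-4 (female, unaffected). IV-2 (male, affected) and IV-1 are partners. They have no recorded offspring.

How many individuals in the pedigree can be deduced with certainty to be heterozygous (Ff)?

No individual's genotype is forced to Ff by the pedigree, so the count is 0.

0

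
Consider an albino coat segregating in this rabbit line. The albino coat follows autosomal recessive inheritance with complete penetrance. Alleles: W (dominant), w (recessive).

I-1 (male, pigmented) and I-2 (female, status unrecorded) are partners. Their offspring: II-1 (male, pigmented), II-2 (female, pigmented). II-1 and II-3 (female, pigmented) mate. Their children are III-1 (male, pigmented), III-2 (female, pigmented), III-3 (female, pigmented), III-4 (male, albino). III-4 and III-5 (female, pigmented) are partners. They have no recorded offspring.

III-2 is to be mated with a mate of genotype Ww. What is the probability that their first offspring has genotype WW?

II-1 is pigmented so carries W and passed w to III-4 (ww), so II-1 is Ww.
II-3 is pigmented so carries W and passed w to III-4 (ww), so II-3 is Ww.
III-2 is a pigmented offspring of II-1 (Ww) × II-3 (Ww), whose cross gives 1/4 WW : 1/2 Ww : 1/4 ww; conditioning on being pigmented, III-2 is WW with probability 1/3, Ww with probability 2/3.
Summing over parental genotype combinations, P(offspring has genotype WW) = 1/3·1/2 + 2/3·1/4 = 1/3.

1/3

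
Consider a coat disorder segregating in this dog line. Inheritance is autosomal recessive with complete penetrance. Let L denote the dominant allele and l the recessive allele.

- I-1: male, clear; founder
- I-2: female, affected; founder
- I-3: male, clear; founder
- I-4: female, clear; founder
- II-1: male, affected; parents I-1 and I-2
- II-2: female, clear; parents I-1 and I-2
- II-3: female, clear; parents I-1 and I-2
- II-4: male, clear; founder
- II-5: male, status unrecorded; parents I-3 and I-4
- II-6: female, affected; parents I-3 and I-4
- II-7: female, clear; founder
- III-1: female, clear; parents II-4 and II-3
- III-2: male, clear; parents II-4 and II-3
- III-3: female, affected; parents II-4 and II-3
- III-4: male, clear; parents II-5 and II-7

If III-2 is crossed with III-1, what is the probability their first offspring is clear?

II-4 is clear so carries L and passed l to III-3 (ll), so II-4 is Ll.
II-3 is clear so carries L and received l from I-2 (ll), so II-3 is Ll.
III-2 is a clear offspring of II-4 (Ll) × II-3 (Ll), whose cross gives 1/4 LL : 1/2 Ll : 1/4 ll; conditioning on being clear, III-2 is LL with probability 1/3, Ll with probability 2/3.
III-1 is a clear offspring of II-4 (Ll) × II-3 (Ll), whose cross gives 1/4 LL : 1/2 Ll : 1/4 ll; conditioning on being clear, III-1 is LL with probability 1/3, Ll with probability 2/3.
Summing over parental genotype combinations, P(offspring is clear) = 1/9·1 + 2/9·1 + 2/9·1 + 4/9·3/4 = 8/9.

8/9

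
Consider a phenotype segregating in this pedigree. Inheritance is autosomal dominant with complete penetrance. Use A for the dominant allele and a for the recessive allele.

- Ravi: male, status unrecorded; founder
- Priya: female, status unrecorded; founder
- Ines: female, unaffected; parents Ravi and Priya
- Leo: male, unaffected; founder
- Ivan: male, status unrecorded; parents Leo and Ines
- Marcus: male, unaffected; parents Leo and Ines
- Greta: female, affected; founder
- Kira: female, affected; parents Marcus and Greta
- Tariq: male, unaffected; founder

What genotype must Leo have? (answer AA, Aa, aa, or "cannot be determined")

aa

Leo is unaffected, so Leo is aa.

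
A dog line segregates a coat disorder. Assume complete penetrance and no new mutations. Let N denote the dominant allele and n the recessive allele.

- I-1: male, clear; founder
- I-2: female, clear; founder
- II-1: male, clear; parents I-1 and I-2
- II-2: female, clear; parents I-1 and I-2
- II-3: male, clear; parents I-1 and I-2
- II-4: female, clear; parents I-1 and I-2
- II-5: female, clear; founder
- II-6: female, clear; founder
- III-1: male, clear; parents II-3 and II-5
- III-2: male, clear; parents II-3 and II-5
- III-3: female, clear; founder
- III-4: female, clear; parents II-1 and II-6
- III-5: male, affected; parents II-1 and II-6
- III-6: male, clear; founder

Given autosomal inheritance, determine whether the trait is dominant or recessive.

II-1 and II-6 are both clear yet have an affected child III-5. Under dominance, an affected child requires at least one affected parent, so the trait cannot be dominant.

recessive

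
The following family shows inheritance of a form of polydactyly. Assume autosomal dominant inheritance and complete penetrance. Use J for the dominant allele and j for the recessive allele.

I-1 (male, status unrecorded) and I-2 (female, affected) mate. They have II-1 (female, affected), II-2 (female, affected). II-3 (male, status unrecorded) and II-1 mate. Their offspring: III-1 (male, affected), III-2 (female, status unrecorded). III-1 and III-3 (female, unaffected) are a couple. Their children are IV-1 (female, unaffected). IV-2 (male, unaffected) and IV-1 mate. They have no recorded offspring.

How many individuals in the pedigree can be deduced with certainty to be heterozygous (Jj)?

Obligate heterozygotes: III-1 is affected so carries J and passed j to IV-1 (jj), so III-1 is Jj.
Every other individual is either homozygous by phenotype or has at least one consistent homozygous assignment, so the count is 1.

1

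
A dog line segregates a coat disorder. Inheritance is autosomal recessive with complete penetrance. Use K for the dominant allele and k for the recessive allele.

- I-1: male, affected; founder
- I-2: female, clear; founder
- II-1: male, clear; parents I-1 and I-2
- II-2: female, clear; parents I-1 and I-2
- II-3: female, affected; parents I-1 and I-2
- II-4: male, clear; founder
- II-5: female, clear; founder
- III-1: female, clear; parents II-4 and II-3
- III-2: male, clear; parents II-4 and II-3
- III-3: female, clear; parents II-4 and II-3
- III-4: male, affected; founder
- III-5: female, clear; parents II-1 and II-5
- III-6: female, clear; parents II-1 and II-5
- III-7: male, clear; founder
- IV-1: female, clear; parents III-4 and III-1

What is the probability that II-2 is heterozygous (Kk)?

II-2 is clear so carries K and received k from I-1 (kk), so II-2 is Kk, giving P(Kk) = 1.

1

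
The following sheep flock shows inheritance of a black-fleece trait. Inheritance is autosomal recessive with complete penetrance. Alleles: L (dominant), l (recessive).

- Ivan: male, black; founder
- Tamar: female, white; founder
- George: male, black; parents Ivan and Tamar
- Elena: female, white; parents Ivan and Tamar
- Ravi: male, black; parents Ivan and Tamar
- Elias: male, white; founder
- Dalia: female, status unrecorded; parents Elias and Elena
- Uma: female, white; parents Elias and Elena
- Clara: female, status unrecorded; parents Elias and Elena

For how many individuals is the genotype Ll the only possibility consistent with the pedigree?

Obligate heterozygotes: Tamar is white so carries L and passed l to George (ll), so Tamar is Ll; Elena is white so carries L and received l from Ivan (ll), so Elena is Ll.
Every other individual is either homozygous by phenotype or has at least one consistent homozygous assignment, so the count is 2.

2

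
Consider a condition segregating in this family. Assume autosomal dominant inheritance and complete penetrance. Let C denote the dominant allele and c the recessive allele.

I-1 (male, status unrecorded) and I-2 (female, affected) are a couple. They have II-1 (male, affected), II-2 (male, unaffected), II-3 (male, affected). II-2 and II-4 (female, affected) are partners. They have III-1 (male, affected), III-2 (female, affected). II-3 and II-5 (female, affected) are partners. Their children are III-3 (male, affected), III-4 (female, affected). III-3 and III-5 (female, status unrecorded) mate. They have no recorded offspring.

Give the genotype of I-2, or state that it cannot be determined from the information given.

From phenotype alone, I-2 is CC or Cc.
I-2 is affected so carries C and passed c to II-2 (cc), so I-2 is Cc.

Cc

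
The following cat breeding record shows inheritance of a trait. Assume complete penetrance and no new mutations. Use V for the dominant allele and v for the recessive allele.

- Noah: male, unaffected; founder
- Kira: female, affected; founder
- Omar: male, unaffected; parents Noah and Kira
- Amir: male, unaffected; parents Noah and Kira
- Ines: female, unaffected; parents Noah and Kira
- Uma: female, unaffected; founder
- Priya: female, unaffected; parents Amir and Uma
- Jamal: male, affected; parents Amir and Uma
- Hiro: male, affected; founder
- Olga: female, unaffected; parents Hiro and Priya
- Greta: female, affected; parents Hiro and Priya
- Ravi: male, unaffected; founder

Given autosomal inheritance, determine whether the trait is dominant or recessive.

Amir and Uma are both unaffected yet have an affected child Jamal. Under dominance, an affected child requires at least one affected parent, so the trait cannot be dominant.

recessive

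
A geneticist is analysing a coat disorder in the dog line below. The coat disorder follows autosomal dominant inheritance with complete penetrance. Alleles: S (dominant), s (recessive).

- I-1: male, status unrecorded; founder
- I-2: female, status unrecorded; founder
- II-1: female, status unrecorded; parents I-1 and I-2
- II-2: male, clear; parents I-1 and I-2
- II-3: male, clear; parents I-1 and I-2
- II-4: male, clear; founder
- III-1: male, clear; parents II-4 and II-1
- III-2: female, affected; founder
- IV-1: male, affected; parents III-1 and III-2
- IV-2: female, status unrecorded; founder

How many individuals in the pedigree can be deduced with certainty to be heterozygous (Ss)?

Obligate heterozygotes: IV-1 is affected so carries S and received s from III-1 (ss), so IV-1 is Ss.
Every other individual is either homozygous by phenotype or has at least one consistent homozygous assignment, so the count is 1.

1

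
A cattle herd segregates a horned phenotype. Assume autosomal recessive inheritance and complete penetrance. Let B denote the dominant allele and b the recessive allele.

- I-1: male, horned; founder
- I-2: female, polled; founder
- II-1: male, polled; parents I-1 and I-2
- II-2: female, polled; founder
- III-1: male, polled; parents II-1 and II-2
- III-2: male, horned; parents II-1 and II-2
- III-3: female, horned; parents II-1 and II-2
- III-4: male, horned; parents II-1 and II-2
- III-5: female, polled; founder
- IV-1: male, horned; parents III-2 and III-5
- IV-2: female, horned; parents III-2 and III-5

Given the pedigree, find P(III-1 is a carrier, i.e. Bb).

II-1 is polled so carries B and received b from I-1 (bb), so II-1 is Bb.
II-2 is polled so carries B and passed b to III-2 (bb), so II-2 is Bb.
Their cross gives offspring ratios 1/4 BB : 1/2 Bb : 1/4 bb. Conditioning on III-1 being polled, P(Bb) = 1/2 / 3/4 = 2/3.

2/3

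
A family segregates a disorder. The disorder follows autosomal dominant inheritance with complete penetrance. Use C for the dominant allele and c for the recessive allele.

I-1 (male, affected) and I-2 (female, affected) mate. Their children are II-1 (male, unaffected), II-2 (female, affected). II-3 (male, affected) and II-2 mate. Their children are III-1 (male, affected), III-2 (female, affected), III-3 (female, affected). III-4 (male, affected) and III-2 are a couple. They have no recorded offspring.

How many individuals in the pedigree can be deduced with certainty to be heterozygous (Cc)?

Obligate heterozygotes: I-1 is affected so carries C and passed c to II-1 (cc), so I-1 is Cc; I-2 is affected so carries C and passed c to II-1 (cc), so I-2 is Cc.
Every other individual is either homozygous by phenotype or has at least one consistent homozygous assignment, so the count is 2.

2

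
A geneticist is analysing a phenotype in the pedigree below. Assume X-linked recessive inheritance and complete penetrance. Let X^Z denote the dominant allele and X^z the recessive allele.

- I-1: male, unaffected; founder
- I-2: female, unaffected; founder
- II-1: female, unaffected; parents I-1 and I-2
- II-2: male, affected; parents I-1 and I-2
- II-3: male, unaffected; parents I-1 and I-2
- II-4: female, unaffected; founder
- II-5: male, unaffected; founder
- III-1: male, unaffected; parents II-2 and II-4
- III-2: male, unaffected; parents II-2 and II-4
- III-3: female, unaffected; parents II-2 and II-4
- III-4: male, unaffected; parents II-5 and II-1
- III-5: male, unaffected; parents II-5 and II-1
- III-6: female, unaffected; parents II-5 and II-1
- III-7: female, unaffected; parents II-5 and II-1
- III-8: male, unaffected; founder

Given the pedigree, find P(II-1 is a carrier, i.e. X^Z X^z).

1/5

I-1 is unaffected, so I-1 is X^Z Y.
I-2 is unaffected so carries Z and passed z to II-2 (X^z Y), so I-2 is X^Z X^z.
Their cross gives offspring ratios 1/2 X^Z X^Z : 1/2 X^Z X^z. Conditioning on II-1 being unaffected, P(X^Z X^z) = 1/2 / 1 = 1/2 before taking II-1's own offspring into account.
II-5 is unaffected, so II-5 is X^Z Y.
Now use II-1's offspring. Probability of each recorded status — unaffected son III-4: 1/2 if II-1 is X^Z X^z, 1 if X^Z X^Z; unaffected son III-5: 1/2 if II-1 is X^Z X^z, 1 if X^Z X^Z. (III-6, III-7: equally likely either way, so uninformative.)
Bayes: P(X^Z X^z) = 1/2·1/4 / (1/2·1/4 + 1/2·1) = 1/5.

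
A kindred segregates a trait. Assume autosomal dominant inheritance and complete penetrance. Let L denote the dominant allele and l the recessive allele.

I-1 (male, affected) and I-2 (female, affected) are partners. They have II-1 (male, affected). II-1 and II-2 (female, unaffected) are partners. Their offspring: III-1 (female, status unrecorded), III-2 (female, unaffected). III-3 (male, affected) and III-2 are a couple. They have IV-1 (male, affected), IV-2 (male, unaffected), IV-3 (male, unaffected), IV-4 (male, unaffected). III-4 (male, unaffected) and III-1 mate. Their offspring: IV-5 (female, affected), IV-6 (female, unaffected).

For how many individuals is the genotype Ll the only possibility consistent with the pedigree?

5

Obligate heterozygotes: II-1 is affected so carries L and passed l to III-2 (ll), so II-1 is Ll; III-1 passed L to IV-5 (Ll, whose l came from III-4) and received l from II-2 (ll), so III-1 is Ll; III-3 is affected so carries L and passed l to IV-2 (ll), so III-3 is Ll; IV-1 is affected so carries L and received l from III-2 (ll), so IV-1 is Ll; IV-5 is affected so carries L and received l from III-4 (ll), so IV-5 is Ll.
Every other individual is either homozygous by phenotype or has at least one consistent homozygous assignment, so the count is 5.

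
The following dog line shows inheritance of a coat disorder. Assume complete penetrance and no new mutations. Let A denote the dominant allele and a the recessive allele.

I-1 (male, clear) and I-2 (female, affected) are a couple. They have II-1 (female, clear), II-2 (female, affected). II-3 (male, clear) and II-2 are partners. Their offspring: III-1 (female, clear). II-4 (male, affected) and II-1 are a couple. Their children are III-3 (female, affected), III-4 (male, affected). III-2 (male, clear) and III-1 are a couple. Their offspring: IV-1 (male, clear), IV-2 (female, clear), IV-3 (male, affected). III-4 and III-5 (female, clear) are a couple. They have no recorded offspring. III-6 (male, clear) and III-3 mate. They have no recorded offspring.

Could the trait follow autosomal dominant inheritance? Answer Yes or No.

No

Under autosomal dominant, IV-3 (affected, male) cannot arise from III-2 (clear) × III-1 (clear).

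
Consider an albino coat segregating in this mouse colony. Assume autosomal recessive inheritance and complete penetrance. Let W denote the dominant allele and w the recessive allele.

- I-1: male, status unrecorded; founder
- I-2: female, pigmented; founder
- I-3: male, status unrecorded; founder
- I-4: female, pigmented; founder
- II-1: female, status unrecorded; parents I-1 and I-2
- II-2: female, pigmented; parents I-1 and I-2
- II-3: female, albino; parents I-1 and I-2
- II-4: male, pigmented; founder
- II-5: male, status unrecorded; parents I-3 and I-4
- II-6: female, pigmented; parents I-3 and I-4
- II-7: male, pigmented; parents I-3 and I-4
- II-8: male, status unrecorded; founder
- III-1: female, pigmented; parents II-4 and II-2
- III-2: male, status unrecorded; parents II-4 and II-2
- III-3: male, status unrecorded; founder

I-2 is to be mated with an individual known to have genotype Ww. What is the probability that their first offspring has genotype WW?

I-2 is pigmented so carries W and passed w to II-3 (ww), so I-2 is Ww.
The cross gives 1/4 WW : 1/2 Ww : 1/4 ww, so P(offspring has genotype WW) = 1/4.

1/4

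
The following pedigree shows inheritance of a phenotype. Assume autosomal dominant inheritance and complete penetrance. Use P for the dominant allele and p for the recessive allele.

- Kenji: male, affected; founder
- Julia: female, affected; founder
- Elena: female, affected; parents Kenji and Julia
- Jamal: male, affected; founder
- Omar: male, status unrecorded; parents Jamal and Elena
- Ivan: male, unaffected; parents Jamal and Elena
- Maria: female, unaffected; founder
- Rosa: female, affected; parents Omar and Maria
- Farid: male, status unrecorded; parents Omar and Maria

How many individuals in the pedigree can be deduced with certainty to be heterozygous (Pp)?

Obligate heterozygotes: Elena is affected so carries P and passed p to Ivan (pp), so Elena is Pp; Jamal is affected so carries P and passed p to Ivan (pp), so Jamal is Pp; Rosa is affected so carries P and received p from Maria (pp), so Rosa is Pp.
Every other individual is either homozygous by phenotype or has at least one consistent homozygous assignment, so the count is 3.

3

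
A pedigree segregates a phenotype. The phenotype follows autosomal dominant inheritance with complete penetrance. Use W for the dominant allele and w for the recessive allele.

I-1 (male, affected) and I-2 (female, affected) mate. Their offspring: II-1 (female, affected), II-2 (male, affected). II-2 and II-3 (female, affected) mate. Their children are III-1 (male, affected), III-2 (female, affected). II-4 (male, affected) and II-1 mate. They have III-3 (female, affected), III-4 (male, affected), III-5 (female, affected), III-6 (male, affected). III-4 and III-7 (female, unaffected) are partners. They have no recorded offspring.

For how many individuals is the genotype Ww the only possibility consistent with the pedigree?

No individual's genotype is forced to Ww by the pedigree, so the count is 0.

0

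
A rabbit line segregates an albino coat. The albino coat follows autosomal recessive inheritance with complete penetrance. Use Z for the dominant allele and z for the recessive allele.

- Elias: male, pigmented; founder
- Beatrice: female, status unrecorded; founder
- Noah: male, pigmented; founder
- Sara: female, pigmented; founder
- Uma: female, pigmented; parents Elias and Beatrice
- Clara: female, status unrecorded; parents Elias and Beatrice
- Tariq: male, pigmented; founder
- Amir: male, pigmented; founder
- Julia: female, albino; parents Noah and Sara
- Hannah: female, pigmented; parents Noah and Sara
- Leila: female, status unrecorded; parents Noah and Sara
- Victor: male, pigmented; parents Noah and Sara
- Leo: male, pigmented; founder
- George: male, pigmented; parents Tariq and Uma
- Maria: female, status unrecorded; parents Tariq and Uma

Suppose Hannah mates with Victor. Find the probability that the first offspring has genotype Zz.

Noah is pigmented so carries Z and passed z to Julia (zz), so Noah is Zz.
Sara is pigmented so carries Z and passed z to Julia (zz), so Sara is Zz.
Hannah is a pigmented offspring of Noah (Zz) × Sara (Zz), whose cross gives 1/4 ZZ : 1/2 Zz : 1/4 zz; conditioning on being pigmented, Hannah is ZZ with probability 1/3, Zz with probability 2/3.
Victor is a pigmented offspring of Noah (Zz) × Sara (Zz), whose cross gives 1/4 ZZ : 1/2 Zz : 1/4 zz; conditioning on being pigmented, Victor is ZZ with probability 1/3, Zz with probability 2/3.
Summing over parental genotype combinations, P(offspring has genotype Zz) = 2/9·1/2 + 2/9·1/2 + 4/9·1/2 = 4/9.

4/9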